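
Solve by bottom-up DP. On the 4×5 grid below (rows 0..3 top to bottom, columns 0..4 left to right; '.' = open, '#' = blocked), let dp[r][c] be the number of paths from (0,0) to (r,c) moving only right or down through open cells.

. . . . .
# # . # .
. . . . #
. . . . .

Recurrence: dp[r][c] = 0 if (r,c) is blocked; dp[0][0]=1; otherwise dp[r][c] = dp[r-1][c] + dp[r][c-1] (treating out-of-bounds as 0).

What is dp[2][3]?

r\c   0   1   2   3   4
  0   1   1   1   1   1
  1   0   0   1   0   1
  2   0   0   1   1   0
  3   0   0   1   2   2

1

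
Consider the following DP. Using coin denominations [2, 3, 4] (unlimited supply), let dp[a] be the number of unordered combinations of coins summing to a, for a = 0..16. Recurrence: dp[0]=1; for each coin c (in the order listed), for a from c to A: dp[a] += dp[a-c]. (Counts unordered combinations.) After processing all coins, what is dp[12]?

after  coin     0     1     2     3     4     5     6     7     8     9    10    11    12    13    14    15    16
          2     1     0     1     0     1     0     1     0     1     0     1     0     1     0     1     0     1
          3     1     0     1     1     1     1     2     1     2     2     2     2     3     2     3     3     3
          4     1     0     1     1     2     1     3     2     4     3     5     4     7     5     8     7    10

7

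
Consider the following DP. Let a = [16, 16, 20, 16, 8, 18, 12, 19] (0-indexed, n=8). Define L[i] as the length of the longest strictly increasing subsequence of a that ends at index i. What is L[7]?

   i    0    1    2    3    4    5    6    7
a[i]   16   16   20   16    8   18   12   19
L[i]    1    1    2    1    1    2    2    3

3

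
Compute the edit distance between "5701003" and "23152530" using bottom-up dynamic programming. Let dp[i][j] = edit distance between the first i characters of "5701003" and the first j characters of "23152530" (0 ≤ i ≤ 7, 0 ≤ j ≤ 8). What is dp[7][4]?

   ''  2  3  1  5  2  5  3  0
''  0  1  2  3  4  5  6  7  8
 5  1  1  2  3  3  4  5  6  7
 7  2  2  2  3  4  4  5  6  7
 0  3  3  3  3  4  5  5  6  6
 1  4  4  4  3  4  5  6  6  7
 0  5  5  5  4  4  5  6  7  6
 0  6  6  6  5  5  5  6  7  7
 3  7  7  6  6  6  6  6  6  7

6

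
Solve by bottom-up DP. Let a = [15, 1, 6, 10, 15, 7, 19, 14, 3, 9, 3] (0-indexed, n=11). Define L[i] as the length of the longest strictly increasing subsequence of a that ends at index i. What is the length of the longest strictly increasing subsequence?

   i    0    1    2    3    4    5    6    7    8    9   10
a[i]   15    1    6   10   15    7   19   14    3    9    3
L[i]    1    1    2    3    4    3    5    4    2    4    2

5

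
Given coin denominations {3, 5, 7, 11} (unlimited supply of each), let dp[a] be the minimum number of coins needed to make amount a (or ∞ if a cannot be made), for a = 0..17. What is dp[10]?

 a  0  1  2  3  4  5  6  7  8  9 10 11 12 13 14 15 16 17
dp  0  -  -  1  -  1  2  1  2  3  2  1  2  3  2  3  2  3
(- denotes ∞ / unreachable)

2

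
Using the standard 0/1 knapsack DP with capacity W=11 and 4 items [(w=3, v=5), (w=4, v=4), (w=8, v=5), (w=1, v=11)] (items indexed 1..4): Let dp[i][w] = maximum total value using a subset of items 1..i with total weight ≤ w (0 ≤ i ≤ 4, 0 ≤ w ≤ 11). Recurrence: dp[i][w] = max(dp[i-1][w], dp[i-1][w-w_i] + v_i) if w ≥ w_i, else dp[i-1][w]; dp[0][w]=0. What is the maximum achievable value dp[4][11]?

i\w   0   1   2   3   4   5   6   7   8   9  10  11
  0   0   0   0   0   0   0   0   0   0   0   0   0
  1   0   0   0   5   5   5   5   5   5   5   5   5
  2   0   0   0   5   5   5   5   9   9   9   9   9
  3   0   0   0   5   5   5   5   9   9   9   9  10
  4   0  11  11  11  16  16  16  16  20  20  20  20

20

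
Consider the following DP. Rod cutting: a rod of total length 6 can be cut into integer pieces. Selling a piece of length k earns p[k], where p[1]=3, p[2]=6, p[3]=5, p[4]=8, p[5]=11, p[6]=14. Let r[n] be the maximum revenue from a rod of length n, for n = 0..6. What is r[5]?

15

   n    0    1    2    3    4    5    6
r[n]    0    3    6    9   12   15   18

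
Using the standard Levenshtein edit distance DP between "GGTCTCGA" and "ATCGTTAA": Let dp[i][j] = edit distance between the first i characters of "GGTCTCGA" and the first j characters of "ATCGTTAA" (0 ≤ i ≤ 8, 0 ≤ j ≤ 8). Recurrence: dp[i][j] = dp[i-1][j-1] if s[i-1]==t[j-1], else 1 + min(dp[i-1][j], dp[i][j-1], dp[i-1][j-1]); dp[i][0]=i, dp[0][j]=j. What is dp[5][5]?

   ''  A  T  C  G  T  T  A  A
''  0  1  2  3  4  5  6  7  8
 G  1  1  2  3  3  4  5  6  7
 G  2  2  2  3  3  4  5  6  7
 T  3  3  2  3  4  3  4  5  6
 C  4  4  3  2  3  4  4  5  6
 T  5  5  4  3  3  3  4  5  6
 C  6  6  5  4  4  4  4  5  6
 G  7  7  6  5  4  5  5  5  6
 A  8  7  7  6  5  5  6  5  5

3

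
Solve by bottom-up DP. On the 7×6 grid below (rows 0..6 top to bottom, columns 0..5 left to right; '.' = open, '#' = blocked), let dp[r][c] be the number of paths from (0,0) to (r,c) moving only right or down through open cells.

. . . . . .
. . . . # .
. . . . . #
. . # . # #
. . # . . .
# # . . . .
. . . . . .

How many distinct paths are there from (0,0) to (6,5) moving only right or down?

r\c   0   1   2   3   4   5
  0   1   1   1   1   1   1
  1   1   2   3   4   0   1
  2   1   3   6  10  10   0
  3   1   4   0  10   0   0
  4   1   5   0  10  10  10
  5   0   0   0  10  20  30
  6   0   0   0  10  30  60

60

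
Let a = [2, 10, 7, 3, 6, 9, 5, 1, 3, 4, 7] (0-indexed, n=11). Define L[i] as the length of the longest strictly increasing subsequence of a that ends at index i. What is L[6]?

   i    0    1    2    3    4    5    6    7    8    9   10
a[i]    2   10    7    3    6    9    5    1    3    4    7
L[i]    1    2    2    2    3    4    3    1    2    3    4

3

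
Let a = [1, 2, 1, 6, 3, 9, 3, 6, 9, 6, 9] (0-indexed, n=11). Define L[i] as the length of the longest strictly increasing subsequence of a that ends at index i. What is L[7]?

   i    0    1    2    3    4    5    6    7    8    9   10
a[i]    1    2    1    6    3    9    3    6    9    6    9
L[i]    1    2    1    3    3    4    3    4    5    4    5

4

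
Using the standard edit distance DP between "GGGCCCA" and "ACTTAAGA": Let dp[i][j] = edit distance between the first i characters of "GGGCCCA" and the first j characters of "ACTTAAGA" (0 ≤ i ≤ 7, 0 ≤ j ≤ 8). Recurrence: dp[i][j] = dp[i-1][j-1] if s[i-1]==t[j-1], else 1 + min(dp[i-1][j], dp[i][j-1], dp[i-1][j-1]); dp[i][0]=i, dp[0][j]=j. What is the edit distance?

   ''  A  C  T  T  A  A  G  A
''  0  1  2  3  4  5  6  7  8
 G  1  1  2  3  4  5  6  6  7
 G  2  2  2  3  4  5  6  6  7
 G  3  3  3  3  4  5  6  6  7
 C  4  4  3  4  4  5  6  7  7
 C  5  5  4  4  5  5  6  7  8
 C  6  6  5  5  5  6  6  7  8
 A  7  6  6  6  6  5  6  7  7

7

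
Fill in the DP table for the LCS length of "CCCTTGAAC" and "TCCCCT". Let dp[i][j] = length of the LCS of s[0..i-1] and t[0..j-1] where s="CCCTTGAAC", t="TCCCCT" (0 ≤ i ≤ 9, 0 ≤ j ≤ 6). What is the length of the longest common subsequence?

   ''  T  C  C  C  C  T
''  0  0  0  0  0  0  0
 C  0  0  1  1  1  1  1
 C  0  0  1  2  2  2  2
 C  0  0  1  2  3  3  3
 T  0  1  1  2  3  3  4
 T  0  1  1  2  3  3  4
 G  0  1  1  2  3  3  4
 A  0  1  1  2  3  3  4
 A  0  1  1  2  3  3  4
 C  0  1  2  2  3  4  4

4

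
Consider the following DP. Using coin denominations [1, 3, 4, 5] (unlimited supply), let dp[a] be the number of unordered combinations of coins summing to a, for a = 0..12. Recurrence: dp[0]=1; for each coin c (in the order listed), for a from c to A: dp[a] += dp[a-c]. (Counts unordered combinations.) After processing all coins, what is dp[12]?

after  coin     0     1     2     3     4     5     6     7     8     9    10    11    12
          1     1     1     1     1     1     1     1     1     1     1     1     1     1
          3     1     1     1     2     2     2     3     3     3     4     4     4     5
          4     1     1     1     2     3     3     4     5     6     7     8     9    11
          5     1     1     1     2     3     4     5     6     8    10    12    14    17

17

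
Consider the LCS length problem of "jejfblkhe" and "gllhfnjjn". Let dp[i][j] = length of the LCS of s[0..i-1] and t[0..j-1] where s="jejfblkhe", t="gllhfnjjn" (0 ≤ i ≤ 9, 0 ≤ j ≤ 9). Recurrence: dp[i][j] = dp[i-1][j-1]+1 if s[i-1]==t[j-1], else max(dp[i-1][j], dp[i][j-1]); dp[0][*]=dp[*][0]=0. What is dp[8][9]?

   ''  g  l  l  h  f  n  j  j  n
''  0  0  0  0  0  0  0  0  0  0
 j  0  0  0  0  0  0  0  1  1  1
 e  0  0  0  0  0  0  0  1  1  1
 j  0  0  0  0  0  0  0  1  2  2
 f  0  0  0  0  0  1  1  1  2  2
 b  0  0  0  0  0  1  1  1  2  2
 l  0  0  1  1  1  1  1  1  2  2
 k  0  0  1  1  1  1  1  1  2  2
 h  0  0  1  1  2  2  2  2  2  2
 e  0  0  1  1  2  2  2  2  2  2

2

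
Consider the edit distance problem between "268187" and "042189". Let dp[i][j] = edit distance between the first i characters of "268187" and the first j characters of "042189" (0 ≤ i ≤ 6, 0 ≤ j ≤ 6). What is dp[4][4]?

   ''  0  4  2  1  8  9
''  0  1  2  3  4  5  6
 2  1  1  2  2  3  4  5
 6  2  2  2  3  3  4  5
 8  3  3  3  3  4  3  4
 1  4  4  4  4  3  4  4
 8  5  5  5  5  4  3  4
 7  6  6  6  6  5  4  4

3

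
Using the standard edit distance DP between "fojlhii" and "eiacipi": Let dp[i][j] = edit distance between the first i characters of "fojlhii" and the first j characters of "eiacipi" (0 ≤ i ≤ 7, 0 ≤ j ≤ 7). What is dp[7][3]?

6

   ''  e  i  a  c  i  p  i
''  0  1  2  3  4  5  6  7
 f  1  1  2  3  4  5  6  7
 o  2  2  2  3  4  5  6  7
 j  3  3  3  3  4  5  6  7
 l  4  4  4  4  4  5  6  7
 h  5  5  5  5  5  5  6  7
 i  6  6  5  6  6  5  6  6
 i  7  7  6  6  7  6  6  6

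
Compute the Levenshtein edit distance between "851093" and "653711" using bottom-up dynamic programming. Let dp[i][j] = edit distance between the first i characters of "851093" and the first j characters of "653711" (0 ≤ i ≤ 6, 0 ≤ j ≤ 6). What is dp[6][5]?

   ''  6  5  3  7  1  1
''  0  1  2  3  4  5  6
 8  1  1  2  3  4  5  6
 5  2  2  1  2  3  4  5
 1  3  3  2  2  3  3  4
 0  4  4  3  3  3  4  4
 9  5  5  4  4  4  4  5
 3  6  6  5  4  5  5  5

5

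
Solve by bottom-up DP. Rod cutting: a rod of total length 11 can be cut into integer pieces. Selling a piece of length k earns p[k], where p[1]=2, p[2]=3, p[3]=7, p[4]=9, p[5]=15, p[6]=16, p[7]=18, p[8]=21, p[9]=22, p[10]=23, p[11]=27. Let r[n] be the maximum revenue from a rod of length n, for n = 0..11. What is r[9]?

24

   n    0    1    2    3    4    5    6    7    8    9   10   11
r[n]    0    2    4    7    9   15   17   19   22   24   30   32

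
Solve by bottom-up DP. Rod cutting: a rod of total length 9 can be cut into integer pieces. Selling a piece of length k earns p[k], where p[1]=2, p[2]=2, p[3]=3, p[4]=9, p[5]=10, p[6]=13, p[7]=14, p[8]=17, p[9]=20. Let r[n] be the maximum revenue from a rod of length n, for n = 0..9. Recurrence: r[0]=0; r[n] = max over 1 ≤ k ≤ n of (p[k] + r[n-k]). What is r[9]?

   n    0    1    2    3    4    5    6    7    8    9
r[n]    0    2    4    6    9   11   13   15   18   20

20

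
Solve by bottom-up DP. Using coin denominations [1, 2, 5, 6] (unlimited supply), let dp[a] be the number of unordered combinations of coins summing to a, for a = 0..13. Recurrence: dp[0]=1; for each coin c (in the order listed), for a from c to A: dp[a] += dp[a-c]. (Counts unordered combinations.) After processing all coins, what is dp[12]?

after  coin     0     1     2     3     4     5     6     7     8     9    10    11    12    13
          1     1     1     1     1     1     1     1     1     1     1     1     1     1     1
          2     1     1     2     2     3     3     4     4     5     5     6     6     7     7
          5     1     1     2     2     3     4     5     6     7     8    10    11    13    14
          6     1     1     2     2     3     4     6     7     9    10    13    15    19    21

19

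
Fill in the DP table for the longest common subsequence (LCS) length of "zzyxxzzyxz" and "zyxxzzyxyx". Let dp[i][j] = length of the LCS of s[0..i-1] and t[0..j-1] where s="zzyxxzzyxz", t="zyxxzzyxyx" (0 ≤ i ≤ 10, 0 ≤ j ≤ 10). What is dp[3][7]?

   ''  z  y  x  x  z  z  y  x  y  x
''  0  0  0  0  0  0  0  0  0  0  0
 z  0  1  1  1  1  1  1  1  1  1  1
 z  0  1  1  1  1  2  2  2  2  2  2
 y  0  1  2  2  2  2  2  3  3  3  3
 x  0  1  2  3  3  3  3  3  4  4  4
 x  0  1  2  3  4  4  4  4  4  4  5
 z  0  1  2  3  4  5  5  5  5  5  5
 z  0  1  2  3  4  5  6  6  6  6  6
 y  0  1  2  3  4  5  6  7  7  7  7
 x  0  1  2  3  4  5  6  7  8  8  8
 z  0  1  2  3  4  5  6  7  8  8  8

3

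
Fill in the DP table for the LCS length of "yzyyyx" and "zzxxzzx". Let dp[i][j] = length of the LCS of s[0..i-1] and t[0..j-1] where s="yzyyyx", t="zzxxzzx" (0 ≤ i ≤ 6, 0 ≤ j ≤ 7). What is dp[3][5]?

   ''  z  z  x  x  z  z  x
''  0  0  0  0  0  0  0  0
 y  0  0  0  0  0  0  0  0
 z  0  1  1  1  1  1  1  1
 y  0  1  1  1  1  1  1  1
 y  0  1  1  1  1  1  1  1
 y  0  1  1  1  1  1  1  1
 x  0  1  1  2  2  2  2  2

1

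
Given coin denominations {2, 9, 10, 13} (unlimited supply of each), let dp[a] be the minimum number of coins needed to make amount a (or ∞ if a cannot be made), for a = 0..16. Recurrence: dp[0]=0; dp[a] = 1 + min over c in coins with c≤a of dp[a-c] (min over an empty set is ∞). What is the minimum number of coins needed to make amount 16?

4

 a  0  1  2  3  4  5  6  7  8  9 10 11 12 13 14 15 16
dp  0  -  1  -  2  -  3  -  4  1  1  2  2  1  3  2  4
(- denotes ∞ / unreachable)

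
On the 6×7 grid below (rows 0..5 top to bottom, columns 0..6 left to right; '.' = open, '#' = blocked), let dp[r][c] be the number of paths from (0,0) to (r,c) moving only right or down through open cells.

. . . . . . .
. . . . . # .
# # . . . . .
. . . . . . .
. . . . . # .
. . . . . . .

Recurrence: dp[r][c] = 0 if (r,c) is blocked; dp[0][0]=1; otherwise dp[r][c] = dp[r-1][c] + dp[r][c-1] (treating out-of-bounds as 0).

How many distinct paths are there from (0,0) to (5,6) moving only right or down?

r\c   0   1   2   3   4   5   6
  0   1   1   1   1   1   1   1
  1   1   2   3   4   5   0   1
  2   0   0   3   7  12  12  13
  3   0   0   3  10  22  34  47
  4   0   0   3  13  35   0  47
  5   0   0   3  16  51  51  98

98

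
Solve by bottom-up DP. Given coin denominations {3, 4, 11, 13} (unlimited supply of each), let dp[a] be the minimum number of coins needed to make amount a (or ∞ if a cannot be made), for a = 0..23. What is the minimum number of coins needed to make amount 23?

 a  0  1  2  3  4  5  6  7  8  9 10 11 12 13 14 15 16 17 18 19 20 21 22 23
dp  0  -  -  1  1  -  2  2  2  3  3  1  3  1  2  2  2  2  3  3  3  3  2  4
(- denotes ∞ / unreachable)

4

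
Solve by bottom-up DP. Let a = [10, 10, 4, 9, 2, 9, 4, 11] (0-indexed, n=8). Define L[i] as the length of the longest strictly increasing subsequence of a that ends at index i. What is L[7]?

3

   i    0    1    2    3    4    5    6    7
a[i]   10   10    4    9    2    9    4   11
L[i]    1    1    1    2    1    2    2    3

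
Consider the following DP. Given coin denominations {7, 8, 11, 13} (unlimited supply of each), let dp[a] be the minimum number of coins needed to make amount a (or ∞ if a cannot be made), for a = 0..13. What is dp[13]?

1

 a  0  1  2  3  4  5  6  7  8  9 10 11 12 13
dp  0  -  -  -  -  -  -  1  1  -  -  1  -  1
(- denotes ∞ / unreachable)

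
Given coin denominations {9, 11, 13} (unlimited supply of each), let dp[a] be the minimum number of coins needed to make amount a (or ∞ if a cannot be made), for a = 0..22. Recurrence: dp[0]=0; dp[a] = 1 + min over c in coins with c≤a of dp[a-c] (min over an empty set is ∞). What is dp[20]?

2

 a  0  1  2  3  4  5  6  7  8  9 10 11 12 13 14 15 16 17 18 19 20 21 22
dp  0  -  -  -  -  -  -  -  -  1  -  1  -  1  -  -  -  -  2  -  2  -  2
(- denotes ∞ / unreachable)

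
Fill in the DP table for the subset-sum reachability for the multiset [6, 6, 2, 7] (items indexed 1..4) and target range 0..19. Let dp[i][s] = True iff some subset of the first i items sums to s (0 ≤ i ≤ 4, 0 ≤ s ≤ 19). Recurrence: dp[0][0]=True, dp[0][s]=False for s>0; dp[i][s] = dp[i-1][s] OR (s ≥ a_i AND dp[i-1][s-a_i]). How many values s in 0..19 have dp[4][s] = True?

11

i\s   0   1   2   3   4   5   6   7   8   9  10  11  12  13  14  15  16  17  18  19
  0   T   F   F   F   F   F   F   F   F   F   F   F   F   F   F   F   F   F   F   F
  1   T   F   F   F   F   F   T   F   F   F   F   F   F   F   F   F   F   F   F   F
  2   T   F   F   F   F   F   T   F   F   F   F   F   T   F   F   F   F   F   F   F
  3   T   F   T   F   F   F   T   F   T   F   F   F   T   F   T   F   F   F   F   F
  4   T   F   T   F   F   F   T   T   T   T   F   F   T   T   T   T   F   F   F   T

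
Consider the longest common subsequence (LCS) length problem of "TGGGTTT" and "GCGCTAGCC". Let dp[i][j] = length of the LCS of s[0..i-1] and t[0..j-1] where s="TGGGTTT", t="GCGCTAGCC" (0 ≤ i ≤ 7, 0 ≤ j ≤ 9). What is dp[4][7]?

3

   ''  G  C  G  C  T  A  G  C  C
''  0  0  0  0  0  0  0  0  0  0
 T  0  0  0  0  0  1  1  1  1  1
 G  0  1  1  1  1  1  1  2  2  2
 G  0  1  1  2  2  2  2  2  2  2
 G  0  1  1  2  2  2  2  3  3  3
 T  0  1  1  2  2  3  3  3  3  3
 T  0  1  1  2  2  3  3  3  3  3
 T  0  1  1  2  2  3  3  3  3  3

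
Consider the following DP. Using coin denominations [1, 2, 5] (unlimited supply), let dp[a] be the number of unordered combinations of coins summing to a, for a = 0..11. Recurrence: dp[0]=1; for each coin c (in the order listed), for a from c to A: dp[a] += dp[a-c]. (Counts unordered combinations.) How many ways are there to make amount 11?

11

after  coin     0     1     2     3     4     5     6     7     8     9    10    11
          1     1     1     1     1     1     1     1     1     1     1     1     1
          2     1     1     2     2     3     3     4     4     5     5     6     6
          5     1     1     2     2     3     4     5     6     7     8    10    11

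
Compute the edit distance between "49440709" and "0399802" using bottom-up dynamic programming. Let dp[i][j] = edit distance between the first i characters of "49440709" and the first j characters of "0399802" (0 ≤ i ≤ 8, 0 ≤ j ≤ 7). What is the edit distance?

7

   ''  0  3  9  9  8  0  2
''  0  1  2  3  4  5  6  7
 4  1  1  2  3  4  5  6  7
 9  2  2  2  2  3  4  5  6
 4  3  3  3  3  3  4  5  6
 4  4  4  4  4  4  4  5  6
 0  5  4  5  5  5  5  4  5
 7  6  5  5  6  6  6  5  5
 0  7  6  6  6  7  7  6  6
 9  8  7  7  6  6  7  7  7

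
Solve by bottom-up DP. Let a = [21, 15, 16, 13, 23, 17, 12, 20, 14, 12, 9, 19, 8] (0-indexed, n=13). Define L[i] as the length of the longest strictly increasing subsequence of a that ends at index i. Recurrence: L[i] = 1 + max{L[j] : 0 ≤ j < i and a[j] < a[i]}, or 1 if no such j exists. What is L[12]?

1

   i    0    1    2    3    4    5    6    7    8    9   10   11   12
a[i]   21   15   16   13   23   17   12   20   14   12    9   19    8
L[i]    1    1    2    1    3    3    1    4    2    1    1    4    1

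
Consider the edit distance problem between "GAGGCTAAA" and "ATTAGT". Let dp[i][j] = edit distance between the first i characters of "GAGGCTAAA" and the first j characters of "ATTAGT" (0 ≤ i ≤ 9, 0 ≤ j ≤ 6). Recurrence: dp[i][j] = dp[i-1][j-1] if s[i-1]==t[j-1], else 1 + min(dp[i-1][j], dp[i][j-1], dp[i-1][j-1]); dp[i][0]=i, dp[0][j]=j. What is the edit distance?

   ''  A  T  T  A  G  T
''  0  1  2  3  4  5  6
 G  1  1  2  3  4  4  5
 A  2  1  2  3  3  4  5
 G  3  2  2  3  4  3  4
 G  4  3  3  3  4  4  4
 C  5  4  4  4  4  5  5
 T  6  5  4  4  5  5  5
 A  7  6  5  5  4  5  6
 A  8  7  6  6  5  5  6
 A  9  8  7  7  6  6  6

6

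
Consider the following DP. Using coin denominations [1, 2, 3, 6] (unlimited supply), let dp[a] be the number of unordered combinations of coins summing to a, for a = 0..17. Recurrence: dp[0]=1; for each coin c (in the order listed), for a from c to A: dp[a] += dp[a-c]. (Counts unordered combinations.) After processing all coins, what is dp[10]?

18

after  coin     0     1     2     3     4     5     6     7     8     9    10    11    12    13    14    15    16    17
          1     1     1     1     1     1     1     1     1     1     1     1     1     1     1     1     1     1     1
          2     1     1     2     2     3     3     4     4     5     5     6     6     7     7     8     8     9     9
          3     1     1     2     3     4     5     7     8    10    12    14    16    19    21    24    27    30    33
          6     1     1     2     3     4     5     8     9    12    15    18    21    27    30    36    42    48    54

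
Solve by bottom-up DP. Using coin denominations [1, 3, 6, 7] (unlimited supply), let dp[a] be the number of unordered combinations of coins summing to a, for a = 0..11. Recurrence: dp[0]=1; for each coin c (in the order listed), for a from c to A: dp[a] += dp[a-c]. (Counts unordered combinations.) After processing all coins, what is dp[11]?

after  coin     0     1     2     3     4     5     6     7     8     9    10    11
          1     1     1     1     1     1     1     1     1     1     1     1     1
          3     1     1     1     2     2     2     3     3     3     4     4     4
          6     1     1     1     2     2     2     4     4     4     6     6     6
          7     1     1     1     2     2     2     4     5     5     7     8     8

8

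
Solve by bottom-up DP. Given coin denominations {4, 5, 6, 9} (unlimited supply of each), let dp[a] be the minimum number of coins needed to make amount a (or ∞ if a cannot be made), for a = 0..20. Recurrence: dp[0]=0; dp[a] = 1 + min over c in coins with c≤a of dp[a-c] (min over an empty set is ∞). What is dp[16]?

3

 a  0  1  2  3  4  5  6  7  8  9 10 11 12 13 14 15 16 17 18 19 20
dp  0  -  -  -  1  1  1  -  2  1  2  2  2  2  2  2  3  3  2  3  3
(- denotes ∞ / unreachable)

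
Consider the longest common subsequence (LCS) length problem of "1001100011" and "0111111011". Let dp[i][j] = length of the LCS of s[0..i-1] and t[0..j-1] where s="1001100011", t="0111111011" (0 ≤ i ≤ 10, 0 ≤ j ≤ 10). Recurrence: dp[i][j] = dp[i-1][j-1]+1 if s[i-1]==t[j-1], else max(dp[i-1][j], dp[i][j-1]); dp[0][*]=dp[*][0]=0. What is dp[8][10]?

   ''  0  1  1  1  1  1  1  0  1  1
''  0  0  0  0  0  0  0  0  0  0  0
 1  0  0  1  1  1  1  1  1  1  1  1
 0  0  1  1  1  1  1  1  1  2  2  2
 0  0  1  1  1  1  1  1  1  2  2  2
 1  0  1  2  2  2  2  2  2  2  3  3
 1  0  1  2  3  3  3  3  3  3  3  4
 0  0  1  2  3  3  3  3  3  4  4  4
 0  0  1  2  3  3  3  3  3  4  4  4
 0  0  1  2  3  3  3  3  3  4  4  4
 1  0  1  2  3  4  4  4  4  4  5  5
 1  0  1  2  3  4  5  5  5  5  5  6

4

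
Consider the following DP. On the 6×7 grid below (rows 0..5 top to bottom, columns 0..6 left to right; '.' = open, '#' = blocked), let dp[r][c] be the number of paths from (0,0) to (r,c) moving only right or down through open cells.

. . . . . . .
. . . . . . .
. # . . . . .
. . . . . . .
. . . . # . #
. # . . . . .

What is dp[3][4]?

r\c   0   1   2   3   4   5   6
  0   1   1   1   1   1   1   1
  1   1   2   3   4   5   6   7
  2   1   0   3   7  12  18  25
  3   1   1   4  11  23  41  66
  4   1   2   6  17   0  41   0
  5   1   0   6  23  23  64  64

23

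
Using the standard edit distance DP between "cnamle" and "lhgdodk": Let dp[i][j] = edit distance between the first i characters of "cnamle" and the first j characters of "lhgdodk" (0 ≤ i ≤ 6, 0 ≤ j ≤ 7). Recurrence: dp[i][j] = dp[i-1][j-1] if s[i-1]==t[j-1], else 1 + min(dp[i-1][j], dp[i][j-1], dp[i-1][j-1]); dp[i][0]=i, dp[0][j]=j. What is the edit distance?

   ''  l  h  g  d  o  d  k
''  0  1  2  3  4  5  6  7
 c  1  1  2  3  4  5  6  7
 n  2  2  2  3  4  5  6  7
 a  3  3  3  3  4  5  6  7
 m  4  4  4  4  4  5  6  7
 l  5  4  5  5  5  5  6  7
 e  6  5  5  6  6  6  6  7

7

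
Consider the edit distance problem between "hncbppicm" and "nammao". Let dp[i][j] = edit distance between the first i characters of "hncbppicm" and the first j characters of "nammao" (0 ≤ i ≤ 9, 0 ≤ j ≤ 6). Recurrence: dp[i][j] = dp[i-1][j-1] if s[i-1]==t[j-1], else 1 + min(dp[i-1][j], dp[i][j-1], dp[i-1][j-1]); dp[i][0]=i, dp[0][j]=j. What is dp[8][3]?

7

   ''  n  a  m  m  a  o
''  0  1  2  3  4  5  6
 h  1  1  2  3  4  5  6
 n  2  1  2  3  4  5  6
 c  3  2  2  3  4  5  6
 b  4  3  3  3  4  5  6
 p  5  4  4  4  4  5  6
 p  6  5  5  5  5  5  6
 i  7  6  6  6  6  6  6
 c  8  7  7  7  7  7  7
 m  9  8  8  7  7  8  8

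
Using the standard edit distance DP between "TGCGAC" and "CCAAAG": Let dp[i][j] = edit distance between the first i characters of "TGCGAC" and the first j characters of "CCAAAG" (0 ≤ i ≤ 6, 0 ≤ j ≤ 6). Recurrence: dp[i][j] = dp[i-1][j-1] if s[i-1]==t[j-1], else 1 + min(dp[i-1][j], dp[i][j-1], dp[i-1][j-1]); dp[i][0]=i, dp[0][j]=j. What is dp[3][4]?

4

   ''  C  C  A  A  A  G
''  0  1  2  3  4  5  6
 T  1  1  2  3  4  5  6
 G  2  2  2  3  4  5  5
 C  3  2  2  3  4  5  6
 G  4  3  3  3  4  5  5
 A  5  4  4  3  3  4  5
 C  6  5  4  4  4  4  5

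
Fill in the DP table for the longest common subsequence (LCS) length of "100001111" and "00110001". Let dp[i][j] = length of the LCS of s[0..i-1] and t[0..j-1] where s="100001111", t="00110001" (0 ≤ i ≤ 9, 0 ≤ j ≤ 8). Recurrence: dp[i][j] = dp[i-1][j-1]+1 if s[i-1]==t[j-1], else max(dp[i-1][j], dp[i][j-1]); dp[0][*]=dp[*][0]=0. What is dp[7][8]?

   ''  0  0  1  1  0  0  0  1
''  0  0  0  0  0  0  0  0  0
 1  0  0  0  1  1  1  1  1  1
 0  0  1  1  1  1  2  2  2  2
 0  0  1  2  2  2  2  3  3  3
 0  0  1  2  2  2  3  3  4  4
 0  0  1  2  2  2  3  4  4  4
 1  0  1  2  3  3  3  4  4  5
 1  0  1  2  3  4  4  4  4  5
 1  0  1  2  3  4  4  4  4  5
 1  0  1  2  3  4  4  4  4  5

5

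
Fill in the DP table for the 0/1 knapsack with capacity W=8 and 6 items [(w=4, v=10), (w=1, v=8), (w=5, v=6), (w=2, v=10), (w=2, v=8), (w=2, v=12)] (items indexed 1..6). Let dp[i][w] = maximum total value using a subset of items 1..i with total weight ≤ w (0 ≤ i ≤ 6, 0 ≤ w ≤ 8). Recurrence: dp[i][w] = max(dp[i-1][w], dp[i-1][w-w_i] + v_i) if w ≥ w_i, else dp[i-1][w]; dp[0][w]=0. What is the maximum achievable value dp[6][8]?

38

i\w   0   1   2   3   4   5   6   7   8
  0   0   0   0   0   0   0   0   0   0
  1   0   0   0   0  10  10  10  10  10
  2   0   8   8   8  10  18  18  18  18
  3   0   8   8   8  10  18  18  18  18
  4   0   8  10  18  18  18  20  28  28
  5   0   8  10  18  18  26  26  28  28
  6   0   8  12  20  22  30  30  38  38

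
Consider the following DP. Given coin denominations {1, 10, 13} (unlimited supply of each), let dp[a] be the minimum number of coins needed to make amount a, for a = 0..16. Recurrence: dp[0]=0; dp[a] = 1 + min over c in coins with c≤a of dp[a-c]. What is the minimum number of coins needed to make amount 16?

4

 a  0  1  2  3  4  5  6  7  8  9 10 11 12 13 14 15 16
dp  0  1  2  3  4  5  6  7  8  9  1  2  3  1  2  3  4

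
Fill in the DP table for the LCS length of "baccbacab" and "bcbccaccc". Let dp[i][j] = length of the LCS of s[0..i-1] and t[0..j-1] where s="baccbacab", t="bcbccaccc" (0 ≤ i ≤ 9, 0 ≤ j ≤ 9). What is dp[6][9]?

   ''  b  c  b  c  c  a  c  c  c
''  0  0  0  0  0  0  0  0  0  0
 b  0  1  1  1  1  1  1  1  1  1
 a  0  1  1  1  1  1  2  2  2  2
 c  0  1  2  2  2  2  2  3  3  3
 c  0  1  2  2  3  3  3  3  4  4
 b  0  1  2  3  3  3  3  3  4  4
 a  0  1  2  3  3  3  4  4  4  4
 c  0  1  2  3  4  4  4  5  5  5
 a  0  1  2  3  4  4  5  5  5  5
 b  0  1  2  3  4  4  5  5  5  5

4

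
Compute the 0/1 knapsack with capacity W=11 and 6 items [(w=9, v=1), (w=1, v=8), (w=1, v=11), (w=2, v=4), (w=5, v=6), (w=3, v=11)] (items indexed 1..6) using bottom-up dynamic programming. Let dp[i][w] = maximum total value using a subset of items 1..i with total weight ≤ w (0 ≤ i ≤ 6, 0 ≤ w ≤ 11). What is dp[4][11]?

23

i\w   0   1   2   3   4   5   6   7   8   9  10  11
  0   0   0   0   0   0   0   0   0   0   0   0   0
  1   0   0   0   0   0   0   0   0   0   1   1   1
  2   0   8   8   8   8   8   8   8   8   8   9   9
  3   0  11  19  19  19  19  19  19  19  19  19  20
  4   0  11  19  19  23  23  23  23  23  23  23  23
  5   0  11  19  19  23  23  23  25  25  29  29  29
  6   0  11  19  19  23  30  30  34  34  34  36  36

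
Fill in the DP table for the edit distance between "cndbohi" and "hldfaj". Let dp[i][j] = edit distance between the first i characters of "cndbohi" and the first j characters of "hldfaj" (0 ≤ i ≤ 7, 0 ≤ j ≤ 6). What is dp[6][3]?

   ''  h  l  d  f  a  j
''  0  1  2  3  4  5  6
 c  1  1  2  3  4  5  6
 n  2  2  2  3  4  5  6
 d  3  3  3  2  3  4  5
 b  4  4  4  3  3  4  5
 o  5  5  5  4  4  4  5
 h  6  5  6  5  5  5  5
 i  7  6  6  6  6  6  6

5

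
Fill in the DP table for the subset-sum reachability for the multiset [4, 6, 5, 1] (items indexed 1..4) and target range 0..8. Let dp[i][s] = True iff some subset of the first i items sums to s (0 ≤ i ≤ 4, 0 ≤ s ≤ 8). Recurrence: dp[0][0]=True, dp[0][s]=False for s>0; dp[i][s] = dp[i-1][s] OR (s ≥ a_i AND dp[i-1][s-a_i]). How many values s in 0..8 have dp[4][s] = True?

6

i\s   0   1   2   3   4   5   6   7   8
  0   T   F   F   F   F   F   F   F   F
  1   T   F   F   F   T   F   F   F   F
  2   T   F   F   F   T   F   T   F   F
  3   T   F   F   F   T   T   T   F   F
  4   T   T   F   F   T   T   T   T   F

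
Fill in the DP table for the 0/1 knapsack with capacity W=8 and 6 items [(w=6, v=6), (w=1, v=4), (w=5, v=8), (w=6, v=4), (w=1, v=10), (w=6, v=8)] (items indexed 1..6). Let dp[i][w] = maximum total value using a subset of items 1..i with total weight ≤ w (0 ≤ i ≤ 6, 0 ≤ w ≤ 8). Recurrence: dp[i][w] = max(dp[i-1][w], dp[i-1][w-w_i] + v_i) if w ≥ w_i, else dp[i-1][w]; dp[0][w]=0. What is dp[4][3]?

4

i\w   0   1   2   3   4   5   6   7   8
  0   0   0   0   0   0   0   0   0   0
  1   0   0   0   0   0   0   6   6   6
  2   0   4   4   4   4   4   6  10  10
  3   0   4   4   4   4   8  12  12  12
  4   0   4   4   4   4   8  12  12  12
  5   0  10  14  14  14  14  18  22  22
  6   0  10  14  14  14  14  18  22  22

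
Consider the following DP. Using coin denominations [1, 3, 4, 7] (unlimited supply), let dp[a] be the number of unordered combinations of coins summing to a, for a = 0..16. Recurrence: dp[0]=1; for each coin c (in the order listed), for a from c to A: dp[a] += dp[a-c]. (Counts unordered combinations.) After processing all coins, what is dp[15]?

22

after  coin     0     1     2     3     4     5     6     7     8     9    10    11    12    13    14    15    16
          1     1     1     1     1     1     1     1     1     1     1     1     1     1     1     1     1     1
          3     1     1     1     2     2     2     3     3     3     4     4     4     5     5     5     6     6
          4     1     1     1     2     3     3     4     5     6     7     8     9    11    12    13    15    17
          7     1     1     1     2     3     3     4     6     7     8    10    12    14    16    19    22    25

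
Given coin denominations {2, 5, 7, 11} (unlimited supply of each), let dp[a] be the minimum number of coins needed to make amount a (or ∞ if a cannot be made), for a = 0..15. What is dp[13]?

 a  0  1  2  3  4  5  6  7  8  9 10 11 12 13 14 15
dp  0  -  1  -  2  1  3  1  4  2  2  1  2  2  2  3
(- denotes ∞ / unreachable)

2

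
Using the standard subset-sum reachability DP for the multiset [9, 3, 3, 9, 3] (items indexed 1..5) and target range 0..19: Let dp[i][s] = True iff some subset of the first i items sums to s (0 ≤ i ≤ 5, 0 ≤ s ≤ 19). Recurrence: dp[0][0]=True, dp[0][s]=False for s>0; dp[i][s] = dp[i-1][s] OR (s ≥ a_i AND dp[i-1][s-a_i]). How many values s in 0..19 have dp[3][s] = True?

6

i\s   0   1   2   3   4   5   6   7   8   9  10  11  12  13  14  15  16  17  18  19
  0   T   F   F   F   F   F   F   F   F   F   F   F   F   F   F   F   F   F   F   F
  1   T   F   F   F   F   F   F   F   F   T   F   F   F   F   F   F   F   F   F   F
  2   T   F   F   T   F   F   F   F   F   T   F   F   T   F   F   F   F   F   F   F
  3   T   F   F   T   F   F   T   F   F   T   F   F   T   F   F   T   F   F   F   F
  4   T   F   F   T   F   F   T   F   F   T   F   F   T   F   F   T   F   F   T   F
  5   T   F   F   T   F   F   T   F   F   T   F   F   T   F   F   T   F   F   T   F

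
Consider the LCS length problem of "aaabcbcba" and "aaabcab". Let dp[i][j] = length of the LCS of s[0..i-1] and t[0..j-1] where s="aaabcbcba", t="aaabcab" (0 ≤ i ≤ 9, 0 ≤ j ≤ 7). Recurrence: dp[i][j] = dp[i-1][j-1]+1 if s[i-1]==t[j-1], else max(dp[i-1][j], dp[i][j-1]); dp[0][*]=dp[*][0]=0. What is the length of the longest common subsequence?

6

   ''  a  a  a  b  c  a  b
''  0  0  0  0  0  0  0  0
 a  0  1  1  1  1  1  1  1
 a  0  1  2  2  2  2  2  2
 a  0  1  2  3  3  3  3  3
 b  0  1  2  3  4  4  4  4
 c  0  1  2  3  4  5  5  5
 b  0  1  2  3  4  5  5  6
 c  0  1  2  3  4  5  5  6
 b  0  1  2  3  4  5  5  6
 a  0  1  2  3  4  5  6  6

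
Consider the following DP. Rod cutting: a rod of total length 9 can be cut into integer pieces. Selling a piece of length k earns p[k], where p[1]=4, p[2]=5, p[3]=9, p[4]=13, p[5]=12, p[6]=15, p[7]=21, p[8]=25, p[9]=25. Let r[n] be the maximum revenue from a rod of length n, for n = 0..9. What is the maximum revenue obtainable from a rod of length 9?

   n    0    1    2    3    4    5    6    7    8    9
r[n]    0    4    8   12   16   20   24   28   32   36

36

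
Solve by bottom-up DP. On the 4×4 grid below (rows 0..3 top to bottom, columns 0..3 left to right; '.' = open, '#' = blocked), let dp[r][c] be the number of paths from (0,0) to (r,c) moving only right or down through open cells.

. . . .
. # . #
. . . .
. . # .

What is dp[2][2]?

2

r\c   0   1   2   3
  0   1   1   1   1
  1   1   0   1   0
  2   1   1   2   2
  3   1   2   0   2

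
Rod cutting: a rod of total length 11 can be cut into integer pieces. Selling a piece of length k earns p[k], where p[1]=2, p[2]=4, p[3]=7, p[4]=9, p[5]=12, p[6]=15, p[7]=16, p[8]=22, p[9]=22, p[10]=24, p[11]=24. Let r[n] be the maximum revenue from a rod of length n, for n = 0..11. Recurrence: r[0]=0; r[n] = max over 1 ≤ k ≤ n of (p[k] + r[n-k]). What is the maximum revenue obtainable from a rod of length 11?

29

   n    0    1    2    3    4    5    6    7    8    9   10   11
r[n]    0    2    4    7    9   12   15   17   22   24   26   29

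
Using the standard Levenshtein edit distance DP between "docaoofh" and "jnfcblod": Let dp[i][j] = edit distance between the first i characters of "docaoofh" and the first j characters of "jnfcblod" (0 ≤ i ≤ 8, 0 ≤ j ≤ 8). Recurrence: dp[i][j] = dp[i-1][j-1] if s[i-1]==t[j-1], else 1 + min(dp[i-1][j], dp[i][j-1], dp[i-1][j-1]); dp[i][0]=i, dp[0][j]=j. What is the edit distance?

   ''  j  n  f  c  b  l  o  d
''  0  1  2  3  4  5  6  7  8
 d  1  1  2  3  4  5  6  7  7
 o  2  2  2  3  4  5  6  6  7
 c  3  3  3  3  3  4  5  6  7
 a  4  4  4  4  4  4  5  6  7
 o  5  5  5  5  5  5  5  5  6
 o  6  6  6  6  6  6  6  5  6
 f  7  7  7  6  7  7  7  6  6
 h  8  8  8  7  7  8  8  7  7

7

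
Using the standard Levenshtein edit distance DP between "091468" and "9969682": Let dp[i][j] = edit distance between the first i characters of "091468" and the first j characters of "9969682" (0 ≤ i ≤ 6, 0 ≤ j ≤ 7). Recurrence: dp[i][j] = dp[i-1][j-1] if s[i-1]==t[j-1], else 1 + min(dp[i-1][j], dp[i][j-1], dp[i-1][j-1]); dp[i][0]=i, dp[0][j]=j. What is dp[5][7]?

   ''  9  9  6  9  6  8  2
''  0  1  2  3  4  5  6  7
 0  1  1  2  3  4  5  6  7
 9  2  1  1  2  3  4  5  6
 1  3  2  2  2  3  4  5  6
 4  4  3  3  3  3  4  5  6
 6  5  4  4  3  4  3  4  5
 8  6  5  5  4  4  4  3  4

5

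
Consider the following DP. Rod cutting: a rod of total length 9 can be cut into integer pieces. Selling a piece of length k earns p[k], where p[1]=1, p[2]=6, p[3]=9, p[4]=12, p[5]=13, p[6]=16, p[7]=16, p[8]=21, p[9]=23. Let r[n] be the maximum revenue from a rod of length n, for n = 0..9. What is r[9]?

   n    0    1    2    3    4    5    6    7    8    9
r[n]    0    1    6    9   12   15   18   21   24   27

27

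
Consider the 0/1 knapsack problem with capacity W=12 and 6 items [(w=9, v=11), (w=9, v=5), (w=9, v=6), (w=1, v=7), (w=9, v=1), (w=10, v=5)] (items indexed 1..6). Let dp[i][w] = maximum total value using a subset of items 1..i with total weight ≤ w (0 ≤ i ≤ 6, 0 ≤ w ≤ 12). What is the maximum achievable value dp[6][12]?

i\w   0   1   2   3   4   5   6   7   8   9  10  11  12
  0   0   0   0   0   0   0   0   0   0   0   0   0   0
  1   0   0   0   0   0   0   0   0   0  11  11  11  11
  2   0   0   0   0   0   0   0   0   0  11  11  11  11
  3   0   0   0   0   0   0   0   0   0  11  11  11  11
  4   0   7   7   7   7   7   7   7   7  11  18  18  18
  5   0   7   7   7   7   7   7   7   7  11  18  18  18
  6   0   7   7   7   7   7   7   7   7  11  18  18  18

18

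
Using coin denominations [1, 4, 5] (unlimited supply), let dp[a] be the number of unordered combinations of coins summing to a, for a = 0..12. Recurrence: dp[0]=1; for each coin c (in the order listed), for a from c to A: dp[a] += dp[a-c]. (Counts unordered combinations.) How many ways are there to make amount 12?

after  coin     0     1     2     3     4     5     6     7     8     9    10    11    12
          1     1     1     1     1     1     1     1     1     1     1     1     1     1
          4     1     1     1     1     2     2     2     2     3     3     3     3     4
          5     1     1     1     1     2     3     3     3     4     5     6     6     7

7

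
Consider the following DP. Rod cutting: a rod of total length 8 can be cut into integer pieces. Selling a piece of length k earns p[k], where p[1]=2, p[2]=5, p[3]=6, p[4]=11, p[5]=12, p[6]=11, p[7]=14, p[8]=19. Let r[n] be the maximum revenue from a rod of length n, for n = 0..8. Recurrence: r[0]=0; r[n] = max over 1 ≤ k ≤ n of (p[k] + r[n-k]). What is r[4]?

11

   n    0    1    2    3    4    5    6    7    8
r[n]    0    2    5    7   11   13   16   18   22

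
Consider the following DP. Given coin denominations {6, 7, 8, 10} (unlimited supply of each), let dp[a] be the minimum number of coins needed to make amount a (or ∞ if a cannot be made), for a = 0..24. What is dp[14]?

2

 a  0  1  2  3  4  5  6  7  8  9 10 11 12 13 14 15 16 17 18 19 20 21 22 23 24
dp  0  -  -  -  -  -  1  1  1  -  1  -  2  2  2  2  2  2  2  3  2  3  3  3  3
(- denotes ∞ / unreachable)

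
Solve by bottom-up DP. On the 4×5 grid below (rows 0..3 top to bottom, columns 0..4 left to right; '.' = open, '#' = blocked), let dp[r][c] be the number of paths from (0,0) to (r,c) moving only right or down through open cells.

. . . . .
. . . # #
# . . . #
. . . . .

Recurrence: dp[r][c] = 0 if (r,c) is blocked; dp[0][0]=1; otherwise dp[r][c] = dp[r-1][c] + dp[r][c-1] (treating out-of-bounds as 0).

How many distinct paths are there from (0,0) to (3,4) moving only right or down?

12

r\c   0   1   2   3   4
  0   1   1   1   1   1
  1   1   2   3   0   0
  2   0   2   5   5   0
  3   0   2   7  12  12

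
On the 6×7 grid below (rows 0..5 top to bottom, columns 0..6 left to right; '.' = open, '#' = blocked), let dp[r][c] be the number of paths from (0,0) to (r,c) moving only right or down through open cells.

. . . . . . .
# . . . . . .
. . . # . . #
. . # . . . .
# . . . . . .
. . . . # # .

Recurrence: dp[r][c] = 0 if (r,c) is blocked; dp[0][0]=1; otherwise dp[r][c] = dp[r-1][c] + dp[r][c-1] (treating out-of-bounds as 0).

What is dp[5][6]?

r\c   0   1   2   3   4   5   6
  0   1   1   1   1   1   1   1
  1   0   1   2   3   4   5   6
  2   0   1   3   0   4   9   0
  3   0   1   0   0   4  13  13
  4   0   1   1   1   5  18  31
  5   0   1   2   3   0   0  31

31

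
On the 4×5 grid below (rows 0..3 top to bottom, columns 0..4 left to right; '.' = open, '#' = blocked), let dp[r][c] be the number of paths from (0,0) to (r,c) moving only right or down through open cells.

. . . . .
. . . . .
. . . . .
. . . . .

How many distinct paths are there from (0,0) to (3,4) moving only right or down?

35

r\c   0   1   2   3   4
  0   1   1   1   1   1
  1   1   2   3   4   5
  2   1   3   6  10  15
  3   1   4  10  20  35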